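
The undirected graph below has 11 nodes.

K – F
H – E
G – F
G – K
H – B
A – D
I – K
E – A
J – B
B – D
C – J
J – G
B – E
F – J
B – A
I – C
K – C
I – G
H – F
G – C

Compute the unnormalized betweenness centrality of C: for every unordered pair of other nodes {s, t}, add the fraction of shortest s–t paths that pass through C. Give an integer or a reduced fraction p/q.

Pairs whose geodesics pass through C — E–I: 1/4; A–I: 1/2; A–K: 1/5; B–I: 1/2; B–K: 1/4; D–I: 1/2; D–K: 1/4; I–J: 1/2; K–J: 1/3.
All other pairs contribute 0.
Summing the contributions gives betweenness(C) = 197/60.

197/60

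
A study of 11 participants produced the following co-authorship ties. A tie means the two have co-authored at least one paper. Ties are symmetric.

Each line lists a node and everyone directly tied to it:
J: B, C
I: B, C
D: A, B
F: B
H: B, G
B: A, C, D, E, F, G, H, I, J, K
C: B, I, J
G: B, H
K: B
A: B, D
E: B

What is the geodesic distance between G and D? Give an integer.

One shortest route is G – B – D, which uses 2 edges, and G and D are not directly tied, so nothing shorter exists. So d(G,D) = 2.

2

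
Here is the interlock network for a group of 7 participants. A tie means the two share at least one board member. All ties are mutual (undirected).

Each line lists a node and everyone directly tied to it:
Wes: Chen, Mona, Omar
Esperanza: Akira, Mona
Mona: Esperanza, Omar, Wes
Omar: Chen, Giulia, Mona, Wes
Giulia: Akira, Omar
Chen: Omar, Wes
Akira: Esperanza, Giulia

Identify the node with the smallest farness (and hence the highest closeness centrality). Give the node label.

Farness (sum of distances to all others) for each node — Akira:12, Chen:12, Esperanza:11, Giulia:10, Mona:9, Omar:8, Wes:10.
The smallest farness is 8, for Omar, so Omar has the highest closeness.

Omar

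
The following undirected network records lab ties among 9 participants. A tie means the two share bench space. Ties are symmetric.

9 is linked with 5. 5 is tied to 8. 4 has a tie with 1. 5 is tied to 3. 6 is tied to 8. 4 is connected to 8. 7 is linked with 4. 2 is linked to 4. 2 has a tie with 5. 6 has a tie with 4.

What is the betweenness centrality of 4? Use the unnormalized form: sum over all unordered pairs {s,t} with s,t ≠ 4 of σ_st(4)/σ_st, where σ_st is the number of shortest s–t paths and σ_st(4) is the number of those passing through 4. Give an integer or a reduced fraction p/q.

Pairs whose geodesics pass through 4 — 3–7: 2/2; 3–1: 2/2; 9–7: 2/2; 9–1: 2/2; 8–7: 1; 8–2: 1/2; 8–1: 1; 5–7: 2/2; 5–1: 2/2; 7–2: 1; 7–1: 1; 7–6: 1; 2–1: 1; 2–6: 1 … (+1 more pairs).
All other pairs contribute 0.
Summing the contributions gives betweenness(4) = 29/2.

29/2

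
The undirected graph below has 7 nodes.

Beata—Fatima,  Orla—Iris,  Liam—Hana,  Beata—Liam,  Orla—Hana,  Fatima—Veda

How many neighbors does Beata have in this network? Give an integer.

2

Beata is directly tied to Fatima and Liam. That is 2 neighbors, so the degree of Beata is 2.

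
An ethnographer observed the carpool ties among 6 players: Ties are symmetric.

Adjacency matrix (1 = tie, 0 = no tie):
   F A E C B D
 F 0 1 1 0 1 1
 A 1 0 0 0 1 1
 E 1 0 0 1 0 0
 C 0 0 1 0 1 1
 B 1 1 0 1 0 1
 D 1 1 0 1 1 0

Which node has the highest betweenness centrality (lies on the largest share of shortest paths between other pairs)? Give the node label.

Unnormalized betweenness of each node: A:0, B:5/6, C:1, D:5/6, E:1/3, F:2.
F has the largest value, 2, making it the main broker — the node through which the most shortest paths run.

F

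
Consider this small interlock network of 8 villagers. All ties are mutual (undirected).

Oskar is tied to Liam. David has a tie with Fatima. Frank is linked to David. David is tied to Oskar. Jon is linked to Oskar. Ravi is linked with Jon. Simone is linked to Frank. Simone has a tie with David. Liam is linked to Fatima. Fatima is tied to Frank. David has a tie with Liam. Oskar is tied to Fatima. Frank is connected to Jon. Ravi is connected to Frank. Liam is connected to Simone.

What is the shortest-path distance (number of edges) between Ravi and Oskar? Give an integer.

One shortest route is Ravi – Jon – Oskar, which uses 2 edges, and Ravi and Oskar are not directly tied, so nothing shorter exists. So d(Ravi,Oskar) = 2.

2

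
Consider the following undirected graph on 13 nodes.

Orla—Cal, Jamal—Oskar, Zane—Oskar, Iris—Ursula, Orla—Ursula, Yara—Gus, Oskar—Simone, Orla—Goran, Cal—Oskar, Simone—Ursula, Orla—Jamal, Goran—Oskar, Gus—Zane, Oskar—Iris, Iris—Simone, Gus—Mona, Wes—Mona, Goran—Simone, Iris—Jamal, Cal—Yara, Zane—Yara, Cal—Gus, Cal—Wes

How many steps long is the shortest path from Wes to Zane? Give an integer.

One shortest route is Wes – Cal – Oskar – Zane, which uses 3 edges, and at distance 2 from Wes we only reach {Gus, Orla, Oskar, Yara}, which does not include Zane. So d(Wes,Zane) = 3.

3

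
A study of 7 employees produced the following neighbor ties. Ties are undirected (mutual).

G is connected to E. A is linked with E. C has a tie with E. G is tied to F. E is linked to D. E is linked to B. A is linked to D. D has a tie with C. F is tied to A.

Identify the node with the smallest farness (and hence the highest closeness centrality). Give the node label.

E

Farness (sum of distances to all others) for each node — A:9, B:12, C:11, D:9, E:7, F:12, G:10.
The smallest farness is 7, for E, so E has the highest closeness.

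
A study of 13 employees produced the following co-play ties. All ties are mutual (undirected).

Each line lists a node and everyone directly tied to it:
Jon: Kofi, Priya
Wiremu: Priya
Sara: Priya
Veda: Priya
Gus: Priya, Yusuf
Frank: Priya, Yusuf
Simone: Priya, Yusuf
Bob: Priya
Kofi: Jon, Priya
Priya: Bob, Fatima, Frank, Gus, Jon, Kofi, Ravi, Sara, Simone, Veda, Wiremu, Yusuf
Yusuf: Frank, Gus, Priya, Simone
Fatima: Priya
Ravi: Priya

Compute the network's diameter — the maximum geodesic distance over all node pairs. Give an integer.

2

Eccentricity of each node (its greatest distance to any other): Bob:2, Fatima:2, Frank:2, Gus:2, Jon:2, Kofi:2, Priya:1, Ravi:2, Sara:2, Simone:2, Veda:2, Wiremu:2, Yusuf:2.
The maximum eccentricity is 2, realized for instance by the pair Fatima–Ravi via Fatima – Priya – Ravi. So the diameter is 2.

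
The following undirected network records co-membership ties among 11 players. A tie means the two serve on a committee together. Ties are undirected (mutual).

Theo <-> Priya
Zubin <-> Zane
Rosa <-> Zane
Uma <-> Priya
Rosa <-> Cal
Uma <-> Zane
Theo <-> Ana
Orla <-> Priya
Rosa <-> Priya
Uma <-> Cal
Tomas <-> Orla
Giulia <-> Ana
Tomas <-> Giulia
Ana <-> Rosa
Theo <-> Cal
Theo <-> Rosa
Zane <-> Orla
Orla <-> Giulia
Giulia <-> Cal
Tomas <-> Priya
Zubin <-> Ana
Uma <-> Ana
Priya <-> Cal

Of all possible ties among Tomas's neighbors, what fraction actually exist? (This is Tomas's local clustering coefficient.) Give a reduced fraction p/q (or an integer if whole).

Tomas's neighbors: Giulia, Orla, and Priya (k = 3).
Possible neighbor pairs: C(3,2) = 3. Edges among them: Giulia–Orla, Orla–Priya → e = 2.
Clustering(Tomas) = 2/3.

2/3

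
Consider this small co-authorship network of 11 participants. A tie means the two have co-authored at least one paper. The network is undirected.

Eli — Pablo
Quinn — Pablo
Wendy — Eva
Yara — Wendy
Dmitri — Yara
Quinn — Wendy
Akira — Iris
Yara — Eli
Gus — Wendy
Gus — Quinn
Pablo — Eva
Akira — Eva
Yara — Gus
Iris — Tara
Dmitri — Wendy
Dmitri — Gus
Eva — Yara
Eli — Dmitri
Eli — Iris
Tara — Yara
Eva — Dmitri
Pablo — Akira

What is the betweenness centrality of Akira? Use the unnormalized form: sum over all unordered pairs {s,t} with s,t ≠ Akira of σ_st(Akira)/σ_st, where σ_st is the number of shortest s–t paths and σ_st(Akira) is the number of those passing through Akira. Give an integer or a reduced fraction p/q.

Pairs whose geodesics pass through Akira — Quinn–Iris: 1/2; Eva–Iris: 1; Pablo–Tara: 1/4; Pablo–Iris: 1/2; Iris–Wendy: 1/4.
All other pairs contribute 0.
Summing the contributions gives betweenness(Akira) = 5/2.

5/2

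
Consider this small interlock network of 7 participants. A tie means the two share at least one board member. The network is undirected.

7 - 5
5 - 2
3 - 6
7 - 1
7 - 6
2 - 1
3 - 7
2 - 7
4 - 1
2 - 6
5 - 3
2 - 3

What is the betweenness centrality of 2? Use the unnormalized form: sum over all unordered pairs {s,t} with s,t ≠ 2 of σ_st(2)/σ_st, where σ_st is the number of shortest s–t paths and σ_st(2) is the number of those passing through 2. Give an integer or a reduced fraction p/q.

Pairs whose geodesics pass through 2 — 4–6: 1/2; 4–3: 1/2; 4–5: 1/2; 1–6: 1/2; 1–3: 1/2; 1–5: 1/2; 6–5: 1/3.
All other pairs contribute 0.
Summing the contributions gives betweenness(2) = 10/3.

10/3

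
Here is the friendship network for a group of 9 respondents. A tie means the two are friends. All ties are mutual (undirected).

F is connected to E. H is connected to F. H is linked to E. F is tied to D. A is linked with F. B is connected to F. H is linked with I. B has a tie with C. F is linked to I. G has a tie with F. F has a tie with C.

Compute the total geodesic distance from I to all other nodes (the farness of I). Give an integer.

14

Distances from I: A:2, B:2, C:2, D:2, E:2, F:1, G:2, H:1.
Sum = 2 + 2 + 2 + 2 + 2 + 1 + 2 + 1 = 14.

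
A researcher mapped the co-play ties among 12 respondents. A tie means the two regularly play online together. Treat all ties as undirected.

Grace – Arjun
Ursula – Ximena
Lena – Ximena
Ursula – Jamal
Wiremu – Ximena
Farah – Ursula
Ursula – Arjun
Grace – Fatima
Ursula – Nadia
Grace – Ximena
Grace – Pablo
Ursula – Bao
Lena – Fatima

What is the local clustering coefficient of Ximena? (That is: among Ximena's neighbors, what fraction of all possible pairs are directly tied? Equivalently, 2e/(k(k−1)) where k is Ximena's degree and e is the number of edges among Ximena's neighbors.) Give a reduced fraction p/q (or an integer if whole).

0

Ximena's neighbors: Grace, Lena, Ursula, and Wiremu (k = 4).
Possible neighbor pairs: C(4,2) = 6. Edges among them: none → e = 0.
Clustering(Ximena) = 0/6 = 0.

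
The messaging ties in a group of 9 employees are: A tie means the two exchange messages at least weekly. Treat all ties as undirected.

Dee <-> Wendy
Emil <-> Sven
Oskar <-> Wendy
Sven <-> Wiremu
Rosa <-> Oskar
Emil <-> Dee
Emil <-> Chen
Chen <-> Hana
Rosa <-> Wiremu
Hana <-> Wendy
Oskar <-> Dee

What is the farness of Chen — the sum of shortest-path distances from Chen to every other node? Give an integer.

Distances from Chen: Dee:2, Emil:1, Hana:1, Oskar:3, Rosa:4, Sven:2, Wendy:2, Wiremu:3.
Sum = 2 + 1 + 1 + 3 + 4 + 2 + 2 + 3 = 18.

18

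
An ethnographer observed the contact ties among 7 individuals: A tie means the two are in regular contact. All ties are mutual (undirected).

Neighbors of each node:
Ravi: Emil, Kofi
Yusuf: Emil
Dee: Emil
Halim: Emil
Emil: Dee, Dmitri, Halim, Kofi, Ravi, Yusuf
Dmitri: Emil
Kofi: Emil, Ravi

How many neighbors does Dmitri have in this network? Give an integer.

Dmitri is directly tied to Emil. That is 1 neighbor, so the degree of Dmitri is 1.

1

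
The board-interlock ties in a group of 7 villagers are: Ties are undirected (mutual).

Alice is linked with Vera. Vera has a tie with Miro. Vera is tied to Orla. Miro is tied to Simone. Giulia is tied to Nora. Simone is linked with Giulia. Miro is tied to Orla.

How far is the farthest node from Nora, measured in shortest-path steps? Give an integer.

5

Distances from Nora: Alice:5, Giulia:1, Miro:3, Orla:4, Simone:2, Vera:4.
The largest is 5 (to Alice), so the eccentricity of Nora is 5.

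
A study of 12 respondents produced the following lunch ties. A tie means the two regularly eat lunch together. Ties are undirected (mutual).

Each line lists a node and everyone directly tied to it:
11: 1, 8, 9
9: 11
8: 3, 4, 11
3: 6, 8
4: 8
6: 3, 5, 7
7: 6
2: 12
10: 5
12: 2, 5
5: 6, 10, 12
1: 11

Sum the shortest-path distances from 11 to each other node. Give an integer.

Distances from 11: 1:1, 2:6, 3:2, 4:2, 5:4, 6:3, 7:4, 8:1, 9:1, 10:5, 12:5.
Sum = 1 + 6 + 2 + 2 + 4 + 3 + 4 + 1 + 1 + 5 + 5 = 34.

34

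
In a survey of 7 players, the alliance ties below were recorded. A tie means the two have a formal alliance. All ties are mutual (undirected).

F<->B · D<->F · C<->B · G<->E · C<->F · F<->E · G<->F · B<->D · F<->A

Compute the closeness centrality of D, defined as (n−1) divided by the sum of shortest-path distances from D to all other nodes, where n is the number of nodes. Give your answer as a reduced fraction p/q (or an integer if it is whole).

3/5

Distances from D: A:2, B:1, C:2, E:2, F:1, G:2. Sum = 10.
n = 7, so closeness = 6/10 = 3/5.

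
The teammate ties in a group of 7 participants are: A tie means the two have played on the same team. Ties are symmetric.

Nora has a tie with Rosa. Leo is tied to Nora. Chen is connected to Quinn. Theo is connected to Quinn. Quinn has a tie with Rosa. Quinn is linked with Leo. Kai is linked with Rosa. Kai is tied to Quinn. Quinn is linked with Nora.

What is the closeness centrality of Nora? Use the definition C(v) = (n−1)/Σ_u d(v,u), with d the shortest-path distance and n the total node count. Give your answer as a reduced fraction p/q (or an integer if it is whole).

2/3

Distances from Nora: Chen:2, Kai:2, Leo:1, Quinn:1, Rosa:1, Theo:2. Sum = 9.
n = 7, so closeness = 6/9 = 2/3.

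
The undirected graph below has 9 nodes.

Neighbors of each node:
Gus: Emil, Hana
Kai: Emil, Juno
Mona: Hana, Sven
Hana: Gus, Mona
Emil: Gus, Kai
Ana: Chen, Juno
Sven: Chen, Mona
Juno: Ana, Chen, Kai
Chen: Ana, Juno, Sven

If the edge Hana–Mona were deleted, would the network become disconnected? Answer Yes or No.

Even without that edge, Hana still reaches Mona via Hana – Gus – Emil – Kai – Juno – Chen – Sven – Mona, so the network stays connected. Not a bridge.

No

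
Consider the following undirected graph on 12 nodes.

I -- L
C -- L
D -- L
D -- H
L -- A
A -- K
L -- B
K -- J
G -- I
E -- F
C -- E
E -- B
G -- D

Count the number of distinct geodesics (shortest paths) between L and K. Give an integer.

1

The shortest distance is 2, and the only length-2 path is L–A–K. So there is exactly 1 shortest path.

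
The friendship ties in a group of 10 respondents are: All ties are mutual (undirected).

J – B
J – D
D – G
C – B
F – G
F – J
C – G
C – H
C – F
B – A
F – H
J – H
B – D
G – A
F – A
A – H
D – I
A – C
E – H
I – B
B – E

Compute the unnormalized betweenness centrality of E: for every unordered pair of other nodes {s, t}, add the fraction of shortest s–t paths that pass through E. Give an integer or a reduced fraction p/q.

Pairs whose geodesics pass through E — B–H: 1/4; I–H: 1/5.
All other pairs contribute 0.
Summing the contributions gives betweenness(E) = 9/20.

9/20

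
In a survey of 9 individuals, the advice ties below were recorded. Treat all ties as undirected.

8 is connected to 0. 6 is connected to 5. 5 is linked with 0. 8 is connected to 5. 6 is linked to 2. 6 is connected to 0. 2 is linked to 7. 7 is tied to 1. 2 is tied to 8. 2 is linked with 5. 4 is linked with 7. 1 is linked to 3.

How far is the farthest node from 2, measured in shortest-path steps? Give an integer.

3

Distances from 2: 0:2, 1:2, 3:3, 4:2, 5:1, 6:1, 7:1, 8:1.
The largest is 3 (to 3), so the eccentricity of 2 is 3.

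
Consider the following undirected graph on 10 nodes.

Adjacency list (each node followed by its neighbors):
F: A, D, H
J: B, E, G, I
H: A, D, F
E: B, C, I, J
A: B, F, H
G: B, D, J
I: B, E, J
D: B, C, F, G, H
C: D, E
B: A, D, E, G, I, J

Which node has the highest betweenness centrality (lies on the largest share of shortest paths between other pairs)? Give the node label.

B

Unnormalized betweenness of each node: A:10/3, B:25/2, C:7/6, D:131/12, E:11/4, F:7/12, G:7/6, H:7/12, I:0, J:1.
B has the largest value, 25/2, making it the main broker — the node through which the most shortest paths run.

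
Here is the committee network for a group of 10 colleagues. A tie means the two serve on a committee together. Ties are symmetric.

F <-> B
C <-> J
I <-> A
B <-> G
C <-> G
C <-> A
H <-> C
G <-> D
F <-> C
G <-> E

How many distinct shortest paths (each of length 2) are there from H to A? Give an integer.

The shortest distance is 2, and the only length-2 path is H–C–A. So there is exactly 1 shortest path.

1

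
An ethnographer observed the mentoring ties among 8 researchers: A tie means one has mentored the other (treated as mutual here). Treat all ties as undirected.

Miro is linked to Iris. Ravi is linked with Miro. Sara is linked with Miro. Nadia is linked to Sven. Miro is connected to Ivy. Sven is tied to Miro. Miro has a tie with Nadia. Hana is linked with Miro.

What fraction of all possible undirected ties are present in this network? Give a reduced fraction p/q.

2/7

There are 8 edges and 8 nodes, so the maximum possible is C(8,2) = 28.
Density = 8/28 = 2/7.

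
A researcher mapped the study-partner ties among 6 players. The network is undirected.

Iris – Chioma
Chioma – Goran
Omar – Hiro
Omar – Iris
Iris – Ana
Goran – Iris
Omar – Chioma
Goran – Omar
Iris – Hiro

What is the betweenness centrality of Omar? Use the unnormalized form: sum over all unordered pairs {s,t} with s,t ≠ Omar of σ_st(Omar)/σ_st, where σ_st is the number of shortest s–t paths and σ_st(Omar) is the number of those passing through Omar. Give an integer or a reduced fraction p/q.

1

Pairs whose geodesics pass through Omar — Hiro–Chioma: 1/2; Hiro–Goran: 1/2.
All other pairs contribute 0.
Summing the contributions gives betweenness(Omar) = 1.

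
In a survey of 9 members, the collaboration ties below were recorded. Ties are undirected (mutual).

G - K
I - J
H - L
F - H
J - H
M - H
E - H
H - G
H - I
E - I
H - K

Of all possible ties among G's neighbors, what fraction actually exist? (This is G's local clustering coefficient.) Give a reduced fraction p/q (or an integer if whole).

G's neighbors: H and K (k = 2).
Possible neighbor pairs: C(2,2) = 1. Edges among them: H–K → e = 1.
Clustering(G) = 1/1.

1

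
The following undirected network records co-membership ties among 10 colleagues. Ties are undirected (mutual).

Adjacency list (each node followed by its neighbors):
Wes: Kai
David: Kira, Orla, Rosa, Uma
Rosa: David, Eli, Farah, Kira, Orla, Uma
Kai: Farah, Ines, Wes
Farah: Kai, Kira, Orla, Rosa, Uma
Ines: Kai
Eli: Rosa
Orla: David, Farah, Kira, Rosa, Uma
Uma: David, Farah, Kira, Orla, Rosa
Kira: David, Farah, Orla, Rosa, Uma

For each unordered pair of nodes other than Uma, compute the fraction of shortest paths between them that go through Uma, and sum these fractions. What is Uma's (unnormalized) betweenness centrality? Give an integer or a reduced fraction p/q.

1

Pairs whose geodesics pass through Uma — Farah–David: 1/4; David–Kai: 1/4; David–Wes: 1/4; David–Ines: 1/4.
All other pairs contribute 0.
Summing the contributions gives betweenness(Uma) = 1.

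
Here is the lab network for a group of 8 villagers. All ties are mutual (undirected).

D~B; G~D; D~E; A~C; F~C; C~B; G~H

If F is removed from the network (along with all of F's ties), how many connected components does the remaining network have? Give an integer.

F's neighbors (C) remain reachable from one another through other ties, so the rest of the network stays in one piece.

1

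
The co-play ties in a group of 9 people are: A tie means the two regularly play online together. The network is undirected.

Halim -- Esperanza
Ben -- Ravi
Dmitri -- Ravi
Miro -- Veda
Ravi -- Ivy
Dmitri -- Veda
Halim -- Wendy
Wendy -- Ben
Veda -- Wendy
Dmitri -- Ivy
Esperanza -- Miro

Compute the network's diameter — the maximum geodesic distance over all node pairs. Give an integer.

4

Eccentricity of each node (its greatest distance to any other): Ben:3, Dmitri:3, Esperanza:4, Halim:4, Ivy:4, Miro:3, Ravi:4, Veda:2, Wendy:3.
The maximum eccentricity is 4, realized for instance by the pair Esperanza–Ivy via Esperanza – Miro – Veda – Dmitri – Ivy. So the diameter is 4.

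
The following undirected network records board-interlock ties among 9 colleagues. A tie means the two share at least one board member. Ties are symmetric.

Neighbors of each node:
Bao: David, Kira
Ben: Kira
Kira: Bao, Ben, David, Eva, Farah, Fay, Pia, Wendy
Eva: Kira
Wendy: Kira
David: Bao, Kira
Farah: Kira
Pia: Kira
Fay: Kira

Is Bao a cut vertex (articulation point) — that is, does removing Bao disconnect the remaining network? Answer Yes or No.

Even without Bao, every remaining node can still reach every other (the residual graph is connected), so Bao is not a cut vertex.

No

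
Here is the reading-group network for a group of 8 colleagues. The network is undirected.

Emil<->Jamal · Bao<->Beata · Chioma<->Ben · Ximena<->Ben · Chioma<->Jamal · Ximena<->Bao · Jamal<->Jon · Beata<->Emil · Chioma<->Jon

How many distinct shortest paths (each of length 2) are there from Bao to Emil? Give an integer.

The shortest distance is 2, and the only length-2 path is Bao–Beata–Emil. So there is exactly 1 shortest path.

1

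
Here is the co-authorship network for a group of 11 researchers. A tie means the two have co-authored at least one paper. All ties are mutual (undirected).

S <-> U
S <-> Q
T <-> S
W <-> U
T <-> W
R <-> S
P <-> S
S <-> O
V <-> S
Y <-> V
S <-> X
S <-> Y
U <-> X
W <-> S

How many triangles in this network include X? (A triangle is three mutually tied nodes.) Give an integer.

1

X's neighbors: S and U.
Neighbor pairs that are themselves tied: X–S–U. Each forms one triangle with X, for 1 in total.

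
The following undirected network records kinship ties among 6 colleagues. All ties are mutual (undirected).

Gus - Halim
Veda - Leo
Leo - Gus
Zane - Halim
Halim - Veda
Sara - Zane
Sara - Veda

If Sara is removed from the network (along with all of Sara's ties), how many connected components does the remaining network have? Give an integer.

1

Sara's neighbors (Veda and Zane) remain reachable from one another through other ties, so the rest of the network stays in one piece.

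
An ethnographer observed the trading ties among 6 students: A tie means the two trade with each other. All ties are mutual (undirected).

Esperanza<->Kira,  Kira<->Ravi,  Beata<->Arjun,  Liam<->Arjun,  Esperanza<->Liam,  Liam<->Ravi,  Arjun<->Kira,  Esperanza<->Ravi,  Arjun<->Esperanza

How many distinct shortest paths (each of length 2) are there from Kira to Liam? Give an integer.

3

The shortest distance is 2. The length-2 paths are: Kira–Arjun–Liam; Kira–Ravi–Liam; Kira–Esperanza–Liam.
That gives 3 distinct shortest paths.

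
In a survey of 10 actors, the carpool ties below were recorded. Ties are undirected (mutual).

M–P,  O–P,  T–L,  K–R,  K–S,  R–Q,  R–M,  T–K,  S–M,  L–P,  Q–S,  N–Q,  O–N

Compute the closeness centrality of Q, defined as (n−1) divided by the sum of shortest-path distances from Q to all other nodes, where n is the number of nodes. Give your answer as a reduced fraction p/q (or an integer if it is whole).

9/19

Distances from Q: K:2, L:4, M:2, N:1, O:2, P:3, R:1, S:1, T:3. Sum = 19.
n = 10, so closeness = 9/19.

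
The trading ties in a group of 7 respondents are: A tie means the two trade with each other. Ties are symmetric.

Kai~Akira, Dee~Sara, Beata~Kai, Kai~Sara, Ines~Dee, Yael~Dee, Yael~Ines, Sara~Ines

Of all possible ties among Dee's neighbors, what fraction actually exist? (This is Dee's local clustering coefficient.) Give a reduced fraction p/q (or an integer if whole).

Dee's neighbors: Ines, Sara, and Yael (k = 3).
Possible neighbor pairs: C(3,2) = 3. Edges among them: Ines–Sara, Ines–Yael → e = 2.
Clustering(Dee) = 2/3.

2/3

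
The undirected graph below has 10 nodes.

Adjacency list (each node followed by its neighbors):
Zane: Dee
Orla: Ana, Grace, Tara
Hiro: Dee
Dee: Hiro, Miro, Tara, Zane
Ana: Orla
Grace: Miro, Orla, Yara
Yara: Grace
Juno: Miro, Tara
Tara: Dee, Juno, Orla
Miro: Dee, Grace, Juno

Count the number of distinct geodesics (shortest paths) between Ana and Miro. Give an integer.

1

The shortest distance is 3, and the only length-3 path is Ana–Orla–Grace–Miro. So there is exactly 1 shortest path.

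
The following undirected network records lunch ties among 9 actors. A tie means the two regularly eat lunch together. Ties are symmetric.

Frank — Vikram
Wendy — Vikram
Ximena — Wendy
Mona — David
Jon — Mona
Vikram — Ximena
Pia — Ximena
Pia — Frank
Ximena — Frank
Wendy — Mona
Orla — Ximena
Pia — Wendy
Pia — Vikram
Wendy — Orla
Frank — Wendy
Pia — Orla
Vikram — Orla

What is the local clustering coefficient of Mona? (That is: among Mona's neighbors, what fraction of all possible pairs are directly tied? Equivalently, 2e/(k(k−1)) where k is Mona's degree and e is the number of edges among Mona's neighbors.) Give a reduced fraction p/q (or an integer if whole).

0

Mona's neighbors: David, Jon, and Wendy (k = 3).
Possible neighbor pairs: C(3,2) = 3. Edges among them: none → e = 0.
Clustering(Mona) = 0/3 = 0.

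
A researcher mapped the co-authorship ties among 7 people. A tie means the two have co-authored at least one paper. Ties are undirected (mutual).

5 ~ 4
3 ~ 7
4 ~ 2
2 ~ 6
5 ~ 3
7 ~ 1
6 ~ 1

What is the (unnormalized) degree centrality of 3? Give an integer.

2

3 is directly tied to 5 and 7. That is 2 neighbors, so the degree of 3 is 2.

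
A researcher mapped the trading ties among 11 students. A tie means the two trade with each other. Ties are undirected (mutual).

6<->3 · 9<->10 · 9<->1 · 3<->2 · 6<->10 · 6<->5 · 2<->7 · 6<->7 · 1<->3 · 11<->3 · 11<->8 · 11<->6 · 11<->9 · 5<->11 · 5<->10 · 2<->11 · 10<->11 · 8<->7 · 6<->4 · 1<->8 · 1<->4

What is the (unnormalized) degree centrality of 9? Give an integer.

3

9 is directly tied to 1, 10, and 11. That is 3 neighbors, so the degree of 9 is 3.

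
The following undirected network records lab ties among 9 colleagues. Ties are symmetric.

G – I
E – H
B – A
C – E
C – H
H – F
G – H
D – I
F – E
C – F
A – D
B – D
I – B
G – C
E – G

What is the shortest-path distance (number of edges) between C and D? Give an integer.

One shortest route is C – G – I – D, which uses 3 edges, and at distance 2 from C we only reach {I}, which does not include D. So d(C,D) = 3.

3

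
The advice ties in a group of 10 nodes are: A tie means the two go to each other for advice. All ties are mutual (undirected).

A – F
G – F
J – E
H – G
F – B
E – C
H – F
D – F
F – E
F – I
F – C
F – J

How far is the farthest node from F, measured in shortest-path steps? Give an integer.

1

Distances from F: A:1, B:1, C:1, D:1, E:1, G:1, H:1, I:1, J:1.
The largest is 1 (to I, G, A, J, B, C, D, E, and H), so the eccentricity of F is 1.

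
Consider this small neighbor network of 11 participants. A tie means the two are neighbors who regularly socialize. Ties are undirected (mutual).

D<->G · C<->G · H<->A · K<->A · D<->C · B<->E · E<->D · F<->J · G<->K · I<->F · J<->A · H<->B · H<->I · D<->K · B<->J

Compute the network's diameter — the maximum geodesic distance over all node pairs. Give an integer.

5

Eccentricity of each node (its greatest distance to any other): A:3, B:3, C:5, D:4, E:3, F:5, G:4, H:4, I:5, J:4, K:3.
The maximum eccentricity is 5, realized for instance by the pair C–I via C – G – K – A – H – I. So the diameter is 5.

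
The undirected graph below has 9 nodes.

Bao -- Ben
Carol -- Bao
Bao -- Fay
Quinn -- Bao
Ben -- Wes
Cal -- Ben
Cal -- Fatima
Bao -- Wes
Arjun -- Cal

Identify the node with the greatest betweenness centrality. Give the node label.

Unnormalized betweenness of each node: Arjun:0, Bao:18, Ben:15, Cal:13, Carol:0, Fatima:0, Fay:0, Quinn:0, Wes:0.
Bao has the largest value, 18, making it the main broker — the node through which the most shortest paths run.

Bao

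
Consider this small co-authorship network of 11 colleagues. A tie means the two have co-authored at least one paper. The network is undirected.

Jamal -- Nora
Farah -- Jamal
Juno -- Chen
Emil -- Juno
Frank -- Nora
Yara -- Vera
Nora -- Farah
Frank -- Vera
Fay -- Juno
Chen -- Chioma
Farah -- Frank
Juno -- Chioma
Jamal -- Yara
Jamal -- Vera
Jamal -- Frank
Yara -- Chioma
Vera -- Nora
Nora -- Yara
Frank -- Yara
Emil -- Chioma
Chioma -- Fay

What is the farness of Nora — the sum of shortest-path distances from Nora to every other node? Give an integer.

Distances from Nora: Chen:3, Chioma:2, Emil:3, Farah:1, Fay:3, Frank:1, Jamal:1, Juno:3, Vera:1, Yara:1.
Sum = 3 + 2 + 3 + 1 + 3 + 1 + 1 + 3 + 1 + 1 = 19.

19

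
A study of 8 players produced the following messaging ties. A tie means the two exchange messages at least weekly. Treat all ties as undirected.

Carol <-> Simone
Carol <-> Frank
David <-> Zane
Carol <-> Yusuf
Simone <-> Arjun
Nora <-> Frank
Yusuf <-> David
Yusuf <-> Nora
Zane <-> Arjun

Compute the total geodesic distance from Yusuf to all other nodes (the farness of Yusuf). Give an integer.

Distances from Yusuf: Arjun:3, Carol:1, David:1, Frank:2, Nora:1, Simone:2, Zane:2.
Sum = 3 + 1 + 1 + 2 + 1 + 2 + 2 = 12.

12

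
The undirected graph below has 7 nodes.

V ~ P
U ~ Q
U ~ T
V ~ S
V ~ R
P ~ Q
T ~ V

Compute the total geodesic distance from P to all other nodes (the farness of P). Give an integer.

Distances from P: Q:1, R:2, S:2, T:2, U:2, V:1.
Sum = 1 + 2 + 2 + 2 + 2 + 1 = 10.

10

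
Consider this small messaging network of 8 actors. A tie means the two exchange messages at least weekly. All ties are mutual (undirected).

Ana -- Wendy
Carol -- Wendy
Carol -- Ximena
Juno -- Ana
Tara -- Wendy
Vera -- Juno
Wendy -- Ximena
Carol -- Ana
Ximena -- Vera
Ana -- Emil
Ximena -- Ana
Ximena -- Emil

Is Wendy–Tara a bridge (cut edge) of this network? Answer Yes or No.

Yes

Without the Wendy–Tara edge there is no alternate route between Wendy and Tara, so the network disconnects. It is a bridge.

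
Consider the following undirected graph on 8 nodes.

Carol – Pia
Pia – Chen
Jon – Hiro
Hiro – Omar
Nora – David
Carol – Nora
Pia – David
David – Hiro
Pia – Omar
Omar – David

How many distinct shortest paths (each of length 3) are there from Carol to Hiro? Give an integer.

3

The shortest distance is 3. The length-3 paths are: Carol–Pia–Omar–Hiro; Carol–Nora–David–Hiro; Carol–Pia–David–Hiro.
That gives 3 distinct shortest paths.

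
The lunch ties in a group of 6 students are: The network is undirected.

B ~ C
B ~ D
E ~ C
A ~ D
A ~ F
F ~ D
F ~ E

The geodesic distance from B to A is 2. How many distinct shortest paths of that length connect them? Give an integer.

The shortest distance is 2, and the only length-2 path is B–D–A. So there is exactly 1 shortest path.

1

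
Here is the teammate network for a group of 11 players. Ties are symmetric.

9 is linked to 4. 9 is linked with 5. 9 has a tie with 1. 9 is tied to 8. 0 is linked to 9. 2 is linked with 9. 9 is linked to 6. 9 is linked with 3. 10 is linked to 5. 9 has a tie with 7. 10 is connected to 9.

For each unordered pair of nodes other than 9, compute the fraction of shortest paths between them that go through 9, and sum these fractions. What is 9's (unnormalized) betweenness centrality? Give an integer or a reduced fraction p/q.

Pairs whose geodesics pass through 9 — 3–0: 1; 3–6: 1; 3–2: 1; 3–10: 1; 3–5: 1; 3–8: 1; 3–1: 1; 3–4: 1; 3–7: 1; 0–6: 1; 0–2: 1; 0–10: 1; 0–5: 1; 0–8: 1 … (+30 more pairs).
All other pairs contribute 0.
Summing the contributions gives betweenness(9) = 44.

44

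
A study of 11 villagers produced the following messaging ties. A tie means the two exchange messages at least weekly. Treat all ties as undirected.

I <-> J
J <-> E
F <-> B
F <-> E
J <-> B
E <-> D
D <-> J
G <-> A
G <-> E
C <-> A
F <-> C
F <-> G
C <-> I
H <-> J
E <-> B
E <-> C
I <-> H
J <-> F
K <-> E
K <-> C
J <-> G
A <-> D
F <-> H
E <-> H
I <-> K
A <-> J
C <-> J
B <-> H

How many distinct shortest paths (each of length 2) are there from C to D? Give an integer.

The shortest distance is 2. The length-2 paths are: C–E–D; C–A–D; C–J–D.
That gives 3 distinct shortest paths.

3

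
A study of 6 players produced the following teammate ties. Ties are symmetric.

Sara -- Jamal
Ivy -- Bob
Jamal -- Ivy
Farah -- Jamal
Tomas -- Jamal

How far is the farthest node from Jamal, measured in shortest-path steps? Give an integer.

Distances from Jamal: Bob:2, Farah:1, Ivy:1, Sara:1, Tomas:1.
The largest is 2 (to Bob), so the eccentricity of Jamal is 2.

2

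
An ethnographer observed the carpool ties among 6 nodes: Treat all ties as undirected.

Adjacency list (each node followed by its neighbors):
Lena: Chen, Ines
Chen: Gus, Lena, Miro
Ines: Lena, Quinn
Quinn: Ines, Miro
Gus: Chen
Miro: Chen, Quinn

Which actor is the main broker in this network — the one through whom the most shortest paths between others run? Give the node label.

Unnormalized betweenness of each node: Chen:5, Gus:0, Ines:1, Lena:2, Miro:2, Quinn:1.
Chen has the largest value, 5, making it the main broker — the node through which the most shortest paths run.

Chen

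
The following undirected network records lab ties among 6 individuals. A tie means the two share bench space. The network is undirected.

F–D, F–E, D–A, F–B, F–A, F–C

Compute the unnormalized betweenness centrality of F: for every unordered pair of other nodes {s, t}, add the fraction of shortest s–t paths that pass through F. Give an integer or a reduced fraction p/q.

Pairs whose geodesics pass through F — B–C: 1; B–E: 1; B–A: 1; B–D: 1; C–E: 1; C–A: 1; C–D: 1; E–A: 1; E–D: 1.
All other pairs contribute 0.
Summing the contributions gives betweenness(F) = 9.

9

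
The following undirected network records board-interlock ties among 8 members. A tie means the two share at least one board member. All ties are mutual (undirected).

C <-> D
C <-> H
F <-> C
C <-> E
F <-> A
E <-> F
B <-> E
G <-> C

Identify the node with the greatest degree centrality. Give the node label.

C

Degrees — A:1, B:1, C:5, D:1, E:3, F:3, G:1, H:1.
The maximum is 5, attained only by C.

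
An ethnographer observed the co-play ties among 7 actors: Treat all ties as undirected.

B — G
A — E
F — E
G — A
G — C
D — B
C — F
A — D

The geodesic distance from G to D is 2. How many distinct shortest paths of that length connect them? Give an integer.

2

The shortest distance is 2. The length-2 paths are: G–B–D; G–A–D.
That gives 2 distinct shortest paths.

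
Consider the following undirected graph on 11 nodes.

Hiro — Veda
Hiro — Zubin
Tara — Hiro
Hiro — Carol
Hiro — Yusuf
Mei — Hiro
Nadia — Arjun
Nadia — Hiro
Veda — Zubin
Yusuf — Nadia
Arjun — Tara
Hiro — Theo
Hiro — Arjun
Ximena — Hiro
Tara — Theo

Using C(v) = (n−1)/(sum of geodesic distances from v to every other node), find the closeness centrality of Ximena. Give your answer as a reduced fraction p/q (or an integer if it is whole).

Distances from Ximena: Arjun:2, Carol:2, Hiro:1, Mei:2, Nadia:2, Tara:2, Theo:2, Veda:2, Yusuf:2, Zubin:2. Sum = 19.
n = 11, so closeness = 10/19.

10/19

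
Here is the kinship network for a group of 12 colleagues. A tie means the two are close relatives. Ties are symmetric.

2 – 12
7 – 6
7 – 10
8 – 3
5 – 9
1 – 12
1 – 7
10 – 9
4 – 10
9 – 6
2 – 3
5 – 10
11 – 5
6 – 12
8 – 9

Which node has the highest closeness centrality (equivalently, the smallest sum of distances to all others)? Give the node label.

Farness (sum of distances to all others) for each node — 1:28, 2:32, 3:30, 4:32, 5:24, 6:22, 7:24, 8:26, 9:20, 10:22, 11:34, 12:26.
The smallest farness is 20, for 9, so 9 has the highest closeness.

9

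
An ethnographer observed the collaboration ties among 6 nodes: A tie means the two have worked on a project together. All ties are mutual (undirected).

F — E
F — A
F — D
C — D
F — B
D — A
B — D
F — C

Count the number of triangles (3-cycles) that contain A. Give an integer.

A's neighbors: D and F.
Neighbor pairs that are themselves tied: A–D–F. Each forms one triangle with A, for 1 in total.

1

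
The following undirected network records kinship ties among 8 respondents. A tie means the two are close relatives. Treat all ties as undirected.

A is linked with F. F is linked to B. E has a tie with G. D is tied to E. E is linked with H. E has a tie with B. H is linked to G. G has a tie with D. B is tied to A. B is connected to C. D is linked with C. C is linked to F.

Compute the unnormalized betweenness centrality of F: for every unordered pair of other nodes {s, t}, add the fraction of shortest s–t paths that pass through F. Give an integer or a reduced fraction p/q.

5/6

Pairs whose geodesics pass through F — A–C: 1/2; A–D: 1/3.
All other pairs contribute 0.
Summing the contributions gives betweenness(F) = 5/6.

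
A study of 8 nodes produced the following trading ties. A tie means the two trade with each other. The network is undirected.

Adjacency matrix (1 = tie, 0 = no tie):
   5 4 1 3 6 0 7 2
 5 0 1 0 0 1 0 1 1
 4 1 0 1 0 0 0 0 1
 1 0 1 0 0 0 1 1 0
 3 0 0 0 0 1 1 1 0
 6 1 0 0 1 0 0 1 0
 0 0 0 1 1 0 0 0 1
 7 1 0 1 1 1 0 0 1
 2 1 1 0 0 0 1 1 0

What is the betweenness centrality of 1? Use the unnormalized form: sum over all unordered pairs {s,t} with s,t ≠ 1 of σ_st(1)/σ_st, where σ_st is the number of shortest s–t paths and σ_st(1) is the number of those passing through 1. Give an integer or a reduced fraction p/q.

Pairs whose geodesics pass through 1 — 4–3: 2/6; 4–0: 1/2; 4–7: 1/3; 0–7: 1/3.
All other pairs contribute 0.
Summing the contributions gives betweenness(1) = 3/2.

3/2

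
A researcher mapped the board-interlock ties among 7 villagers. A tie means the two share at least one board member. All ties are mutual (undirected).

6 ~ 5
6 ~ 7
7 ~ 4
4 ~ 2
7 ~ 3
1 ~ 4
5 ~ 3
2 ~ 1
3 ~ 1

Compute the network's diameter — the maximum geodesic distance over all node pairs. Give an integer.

3

Eccentricity of each node (its greatest distance to any other): 1:3, 2:3, 3:2, 4:3, 5:3, 6:3, 7:2.
The maximum eccentricity is 3, realized for instance by the pair 6–2 via 6 – 7 – 4 – 2. So the diameter is 3.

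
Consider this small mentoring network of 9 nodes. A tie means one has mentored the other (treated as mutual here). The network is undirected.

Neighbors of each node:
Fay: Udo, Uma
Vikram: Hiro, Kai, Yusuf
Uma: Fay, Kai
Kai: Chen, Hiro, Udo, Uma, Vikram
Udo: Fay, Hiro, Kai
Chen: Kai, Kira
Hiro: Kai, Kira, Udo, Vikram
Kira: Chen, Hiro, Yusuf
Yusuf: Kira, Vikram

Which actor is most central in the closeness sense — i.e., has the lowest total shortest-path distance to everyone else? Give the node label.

Farness (sum of distances to all others) for each node — Chen:15, Fay:19, Hiro:12, Kai:11, Kira:15, Udo:14, Uma:16, Vikram:14, Yusuf:18.
The smallest farness is 11, for Kai, so Kai has the highest closeness.

Kai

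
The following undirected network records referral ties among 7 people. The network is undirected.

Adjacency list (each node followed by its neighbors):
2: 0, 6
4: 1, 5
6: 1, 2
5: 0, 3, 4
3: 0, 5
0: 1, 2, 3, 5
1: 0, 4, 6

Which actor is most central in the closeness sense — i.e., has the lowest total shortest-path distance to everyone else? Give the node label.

0

Farness (sum of distances to all others) for each node — 0:8, 1:9, 2:11, 3:11, 4:11, 5:10, 6:12.
The smallest farness is 8, for 0, so 0 has the highest closeness.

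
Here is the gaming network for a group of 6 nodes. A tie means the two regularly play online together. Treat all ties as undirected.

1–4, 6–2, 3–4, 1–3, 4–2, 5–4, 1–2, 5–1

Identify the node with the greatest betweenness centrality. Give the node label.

Unnormalized betweenness of each node: 1:5/2, 2:4, 3:0, 4:5/2, 5:0, 6:0.
2 has the largest value, 4, making it the main broker — the node through which the most shortest paths run.

2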